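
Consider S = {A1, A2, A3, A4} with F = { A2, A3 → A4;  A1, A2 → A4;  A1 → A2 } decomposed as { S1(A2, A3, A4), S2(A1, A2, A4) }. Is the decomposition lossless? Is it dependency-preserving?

lossy but dependency-preserving

Lossless test: (A2, A4)⁺ = {A2, A4}, which is a superkey of neither fragment — lossy.
Dependency preservation: every FD's attributes lie within a single fragment, so each can be enforced locally — preserved.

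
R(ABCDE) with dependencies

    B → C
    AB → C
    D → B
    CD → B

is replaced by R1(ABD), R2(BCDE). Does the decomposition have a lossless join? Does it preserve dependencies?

Lossless test: (BD)⁺ = {BCD}, which is a superkey of neither fragment — lossy.
Dependency preservation: AB → C is not contained in any single fragment, but the restricted closure of its left-hand side across the fragments still reaches the right-hand side; the remaining FDs each lie inside some fragment. All dependencies are preserved.

lossy but dependency-preserving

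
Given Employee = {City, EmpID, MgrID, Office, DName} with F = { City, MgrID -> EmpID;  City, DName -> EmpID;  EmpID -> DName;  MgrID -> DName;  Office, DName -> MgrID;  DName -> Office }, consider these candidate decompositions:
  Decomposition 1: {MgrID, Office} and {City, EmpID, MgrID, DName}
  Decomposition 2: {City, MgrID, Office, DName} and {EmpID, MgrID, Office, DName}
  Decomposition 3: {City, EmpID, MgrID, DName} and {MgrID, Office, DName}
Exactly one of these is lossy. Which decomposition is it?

Decomposition 2

Decomposition 1: common = {MgrID}, closure = {MgrID, Office, DName} → lossless.
Decomposition 2: common = {MgrID, Office, DName}, closure = {MgrID, Office, DName} → lossy.
Decomposition 3: common = {MgrID, DName}, closure = {MgrID, Office, DName} → lossless.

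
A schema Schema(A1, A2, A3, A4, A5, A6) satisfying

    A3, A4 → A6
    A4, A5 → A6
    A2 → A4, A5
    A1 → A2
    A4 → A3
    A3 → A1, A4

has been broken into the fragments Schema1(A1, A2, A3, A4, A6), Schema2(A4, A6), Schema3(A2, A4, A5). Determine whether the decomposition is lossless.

Yes

Chase test. Columns are A1, A2, A3, A4, A5, A6; row i has aⱼ where attribute j ∈ Schemai, else bᵢⱼ.
Initial tableau (one row per fragment):
  row 1: a1 a2 a3 a4 b15 a6
  row 2: b21 b22 b23 a4 b25 a6
  row 3: b31 a2 b33 a4 a5 b36
Rows 1 and 3 agree on A2; apply A2→A4, A5 and equate their A4, A5 entries.
Rows 1 and 2 agree on A4; apply A4→A3 and equate their A3 entries.
Rows 1 and 3 agree on A4; apply A4→A3 and equate their A3 entries.
Rows 1 and 2 agree on A3; apply A3→A1, A4 and equate their A1, A4 entries.
Rows 1 and 3 agree on A3; apply A3→A1, A4 and equate their A1, A4 entries.
Rows 1 and 3 agree on A3, A4; apply A3, A4→A6 and equate their A6 entries.
Rows 1 and 2 agree on A1; apply A1→A2 and equate their A2 entries.
Rows 1 and 2 agree on A2; apply A2→A4, A5 and equate their A4, A5 entries.
Row 1 is now all distinguished symbols — the join is lossless.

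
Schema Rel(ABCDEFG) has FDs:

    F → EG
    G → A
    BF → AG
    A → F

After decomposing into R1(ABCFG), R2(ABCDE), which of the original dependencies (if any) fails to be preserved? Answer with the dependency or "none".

F → EG: restricted closure across fragments reaches EG.
G → A lies within R1.
BF → AG lies within R1.
A → F lies within R1.
Every dependency is enforceable on the fragments, so the decomposition is dependency-preserving.

none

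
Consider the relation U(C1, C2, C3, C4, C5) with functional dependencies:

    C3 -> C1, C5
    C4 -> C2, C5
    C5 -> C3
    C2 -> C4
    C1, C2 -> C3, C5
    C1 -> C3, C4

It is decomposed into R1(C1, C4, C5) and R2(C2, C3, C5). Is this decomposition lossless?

Yes

Common attributes: R1 ∩ R2 = {C5}.
Closure of {C5}: C5 → C3 applies, adding C3; C3 → C1, C5 applies, adding C1; C1 → C3, C4 applies, adding C4; C4 → C2, C5 applies, adding C2. So (C5)⁺ = {C1, C2, C3, C4, C5}.
This closure contains every attribute of R1, so R1 ∩ R2 → R1. The join is lossless.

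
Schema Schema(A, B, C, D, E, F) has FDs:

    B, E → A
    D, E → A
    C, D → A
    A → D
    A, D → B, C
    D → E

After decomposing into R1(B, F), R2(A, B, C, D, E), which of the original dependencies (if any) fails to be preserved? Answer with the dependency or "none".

B, E → A lies within R2.
D, E → A lies within R2.
C, D → A lies within R2.
A → D lies within R2.
A, D → B, C lies within R2.
D → E lies within R2.
Every dependency is enforceable on the fragments, so the decomposition is dependency-preserving.

none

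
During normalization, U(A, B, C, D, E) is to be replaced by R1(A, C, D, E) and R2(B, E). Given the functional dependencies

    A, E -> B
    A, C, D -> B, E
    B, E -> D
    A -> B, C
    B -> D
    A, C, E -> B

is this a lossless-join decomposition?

Common attributes: R1 ∩ R2 = {E}.
No dependency enlarges {E}, so (E)⁺ = {E}.
The closure contains neither all of R1 = {A, C, D, E} nor all of R2 = {B, E}, so the common attributes are not a superkey of either fragment. The join is lossy.

No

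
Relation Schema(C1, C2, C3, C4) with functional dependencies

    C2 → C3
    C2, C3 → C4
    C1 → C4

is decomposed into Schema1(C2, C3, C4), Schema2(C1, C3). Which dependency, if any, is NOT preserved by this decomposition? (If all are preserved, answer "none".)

C1 → C4

Check C1 → C4: no single fragment contains all of {C1, C4}, and the restricted closure of {C1} across the fragments never reaches {C4}.
C2 → C3 is preserved.
C2, C3 → C4 is preserved.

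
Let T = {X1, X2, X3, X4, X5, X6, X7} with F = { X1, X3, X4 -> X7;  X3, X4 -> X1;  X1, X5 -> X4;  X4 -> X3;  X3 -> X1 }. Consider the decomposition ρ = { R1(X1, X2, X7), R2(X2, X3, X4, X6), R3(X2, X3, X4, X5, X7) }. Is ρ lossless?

No

Chase test. Columns are X1, X2, X3, X4, X5, X6, X7; row i has aⱼ where attribute j ∈ Ri, else bᵢⱼ.
Initial tableau (one row per fragment):
  row 1: a1 a2 b13 b14 b15 b16 a7
  row 2: b21 a2 a3 a4 b25 a6 b27
  row 3: b31 a2 a3 a4 a5 b36 a7
Rows 2 and 3 agree on X3, X4; apply X3, X4→X1 and equate their X1 entries.
Rows 2 and 3 agree on X1, X3, X4; apply X1, X3, X4→X7 and equate their X7 entries.
No row becomes fully distinguished — the join is lossy.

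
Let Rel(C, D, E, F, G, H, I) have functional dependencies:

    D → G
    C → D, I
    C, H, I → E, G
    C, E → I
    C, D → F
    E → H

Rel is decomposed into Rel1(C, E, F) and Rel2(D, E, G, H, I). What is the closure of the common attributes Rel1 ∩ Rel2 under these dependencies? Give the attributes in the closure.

Rel1 ∩ Rel2 = {E}.
E → H applies, adding H
Closure: {E, H}.

E, H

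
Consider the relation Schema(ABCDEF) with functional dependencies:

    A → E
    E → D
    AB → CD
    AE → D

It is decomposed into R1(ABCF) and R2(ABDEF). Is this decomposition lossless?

Yes

Common attributes: R1 ∩ R2 = {ABF}.
Closure of {ABF}: A → E applies, adding E; E → D applies, adding D; AB → CD applies, adding C. So (ABF)⁺ = {ABCDEF}.
This closure contains every attribute of R1, so R1 ∩ R2 → R1. The join is lossless.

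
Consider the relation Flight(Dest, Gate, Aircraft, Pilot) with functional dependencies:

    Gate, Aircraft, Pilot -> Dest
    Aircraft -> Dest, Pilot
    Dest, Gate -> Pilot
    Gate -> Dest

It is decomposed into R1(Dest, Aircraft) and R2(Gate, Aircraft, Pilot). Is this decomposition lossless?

Common attributes: R1 ∩ R2 = {Aircraft}.
Closure of {Aircraft}: Aircraft → Dest, Pilot applies, adding Dest, Pilot. So (Aircraft)⁺ = {Dest, Aircraft, Pilot}.
This closure contains every attribute of R1, so R1 ∩ R2 → R1. The join is lossless.

Yes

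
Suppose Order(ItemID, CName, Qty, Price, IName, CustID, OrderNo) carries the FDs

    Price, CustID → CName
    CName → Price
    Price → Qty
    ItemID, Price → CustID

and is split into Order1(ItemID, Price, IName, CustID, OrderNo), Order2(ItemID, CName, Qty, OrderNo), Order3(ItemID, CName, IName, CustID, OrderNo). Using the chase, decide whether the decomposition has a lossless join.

Chase test. Columns are ItemID, CName, Qty, Price, IName, CustID, OrderNo; row i has aⱼ where attribute j ∈ Orderi, else bᵢⱼ.
Initial tableau (one row per fragment):
  row 1: a1 b12 b13 a4 a5 a6 a7
  row 2: a1 a2 a3 b24 b25 b26 a7
  row 3: a1 a2 b33 b34 a5 a6 a7
Rows 2 and 3 agree on CName; apply CName→Price and equate their Price entries.
Rows 2 and 3 agree on Price; apply Price→Qty and equate their Qty entries.
Rows 2 and 3 agree on ItemID, Price; apply ItemID, Price→CustID and equate their CustID entries.
No row becomes fully distinguished — the join is lossy.

No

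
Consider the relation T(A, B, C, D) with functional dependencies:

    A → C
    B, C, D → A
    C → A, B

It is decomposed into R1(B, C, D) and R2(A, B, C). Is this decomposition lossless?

Yes

Common attributes: R1 ∩ R2 = {B, C}.
Closure of {B, C}: C → A, B applies, adding A. So (B, C)⁺ = {A, B, C}.
This closure contains every attribute of R2, so R1 ∩ R2 → R2. The join is lossless.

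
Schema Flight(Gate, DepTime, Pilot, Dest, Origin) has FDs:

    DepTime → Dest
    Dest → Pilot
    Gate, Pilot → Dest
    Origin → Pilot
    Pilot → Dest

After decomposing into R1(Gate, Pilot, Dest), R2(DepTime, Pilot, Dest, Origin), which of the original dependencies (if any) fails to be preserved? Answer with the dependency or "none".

DepTime → Dest lies within R2.
Dest → Pilot lies within R1.
Gate, Pilot → Dest lies within R1.
Origin → Pilot lies within R2.
Pilot → Dest lies within R1.
Every dependency is enforceable on the fragments, so the decomposition is dependency-preserving.

none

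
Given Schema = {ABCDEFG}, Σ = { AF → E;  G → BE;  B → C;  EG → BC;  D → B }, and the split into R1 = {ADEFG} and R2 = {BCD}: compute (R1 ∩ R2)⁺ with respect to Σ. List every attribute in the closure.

R1 ∩ R2 = {D}.
D → B applies, adding B
B → C applies, adding C
Closure: {BCD}.

BCD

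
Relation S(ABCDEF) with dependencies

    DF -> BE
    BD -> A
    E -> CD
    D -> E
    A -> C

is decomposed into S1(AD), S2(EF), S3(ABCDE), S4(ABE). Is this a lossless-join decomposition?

Chase test. Columns are ABCDEF; row i has aⱼ where attribute j ∈ Si, else bᵢⱼ.
Initial tableau (one row per fragment):
  row 1: a1 b12 b13 a4 b15 b16
  row 2: b21 b22 b23 b24 a5 a6
  row 3: a1 a2 a3 a4 a5 b36
  row 4: a1 a2 b43 b44 a5 b46
Rows 2 and 3 agree on E; apply E→CD and equate their CD entries.
Rows 2 and 4 agree on E; apply E→CD and equate their CD entries.
Rows 1 and 2 agree on D; apply D→E and equate their E entries.
Rows 1 and 3 agree on A; apply A→C and equate their C entries.
No row becomes fully distinguished — the join is lossy.

No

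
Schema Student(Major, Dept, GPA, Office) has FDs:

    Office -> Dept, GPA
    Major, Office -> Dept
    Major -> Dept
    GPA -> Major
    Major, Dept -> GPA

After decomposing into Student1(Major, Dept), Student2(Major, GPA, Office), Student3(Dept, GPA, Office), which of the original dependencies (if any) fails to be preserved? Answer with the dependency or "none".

Office → Dept, GPA lies within Student3.
Major, Office → Dept: restricted closure across fragments reaches Dept.
Major → Dept lies within Student1.
GPA → Major lies within Student2.
Major, Dept → GPA: restricted closure across fragments reaches GPA.
Every dependency is enforceable on the fragments, so the decomposition is dependency-preserving.

none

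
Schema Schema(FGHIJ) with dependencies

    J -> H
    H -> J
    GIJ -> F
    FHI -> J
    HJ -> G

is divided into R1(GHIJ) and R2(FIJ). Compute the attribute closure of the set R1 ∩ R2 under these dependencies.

R1 ∩ R2 = {IJ}.
J → H applies, adding H
HJ → G applies, adding G
GIJ → F applies, adding F
Closure: {FGHIJ}.

FGHIJ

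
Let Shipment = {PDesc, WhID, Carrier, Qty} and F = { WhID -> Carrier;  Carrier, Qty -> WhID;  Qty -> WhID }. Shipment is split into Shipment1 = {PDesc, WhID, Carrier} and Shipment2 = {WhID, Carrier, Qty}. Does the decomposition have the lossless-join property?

No

Common attributes: Shipment1 ∩ Shipment2 = {WhID, Carrier}.
No dependency enlarges {WhID, Carrier}, so (WhID, Carrier)⁺ = {WhID, Carrier}.
The closure contains neither all of Shipment1 = {PDesc, WhID, Carrier} nor all of Shipment2 = {WhID, Carrier, Qty}, so the common attributes are not a superkey of either fragment. The join is lossy.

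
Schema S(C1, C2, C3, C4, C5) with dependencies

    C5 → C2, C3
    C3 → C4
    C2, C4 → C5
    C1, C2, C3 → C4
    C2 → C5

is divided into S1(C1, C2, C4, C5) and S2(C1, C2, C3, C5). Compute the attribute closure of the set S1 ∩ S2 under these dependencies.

S1 ∩ S2 = {C1, C2, C5}.
C5 → C2, C3 applies, adding C3
C3 → C4 applies, adding C4
Closure: {C1, C2, C3, C4, C5}.

C1, C2, C3, C4, C5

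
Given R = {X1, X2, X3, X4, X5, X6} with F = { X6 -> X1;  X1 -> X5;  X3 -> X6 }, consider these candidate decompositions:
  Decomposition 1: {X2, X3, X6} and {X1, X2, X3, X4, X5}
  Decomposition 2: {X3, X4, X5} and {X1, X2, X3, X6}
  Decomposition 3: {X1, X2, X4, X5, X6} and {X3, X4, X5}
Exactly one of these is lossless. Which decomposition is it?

Decomposition 1

Decomposition 1: common = {X2, X3}, closure = {X1, X2, X3, X5, X6} → lossless.
Decomposition 2: common = {X3}, closure = {X1, X3, X5, X6} → lossy.
Decomposition 3: common = {X4, X5}, closure = {X4, X5} → lossy.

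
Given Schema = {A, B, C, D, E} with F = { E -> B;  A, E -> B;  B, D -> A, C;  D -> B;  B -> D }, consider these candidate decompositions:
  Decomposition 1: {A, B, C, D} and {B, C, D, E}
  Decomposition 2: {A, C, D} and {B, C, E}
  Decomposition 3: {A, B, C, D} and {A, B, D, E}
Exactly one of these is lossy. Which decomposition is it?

Decomposition 1: common = {B, C, D}, closure = {A, B, C, D} → lossless.
Decomposition 2: common = {C}, closure = {C} → lossy.
Decomposition 3: common = {A, B, D}, closure = {A, B, C, D} → lossless.

Decomposition 2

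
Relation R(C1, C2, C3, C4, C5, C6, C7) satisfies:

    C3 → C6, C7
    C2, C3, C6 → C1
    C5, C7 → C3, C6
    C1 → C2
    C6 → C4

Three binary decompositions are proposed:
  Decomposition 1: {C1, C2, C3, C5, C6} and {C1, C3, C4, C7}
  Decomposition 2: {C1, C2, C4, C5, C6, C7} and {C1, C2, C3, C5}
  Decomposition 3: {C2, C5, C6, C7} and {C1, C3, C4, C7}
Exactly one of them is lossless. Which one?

Decomposition 1

Decomposition 1: common = {C1, C3}, closure = {C1, C2, C3, C4, C6, C7} → lossless.
Decomposition 2: common = {C1, C2, C5}, closure = {C1, C2, C5} → lossy.
Decomposition 3: common = {C7}, closure = {C7} → lossy.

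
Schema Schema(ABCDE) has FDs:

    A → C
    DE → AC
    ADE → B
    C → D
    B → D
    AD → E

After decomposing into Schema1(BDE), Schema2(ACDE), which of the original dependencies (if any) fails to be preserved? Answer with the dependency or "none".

none

A → C lies within Schema2.
DE → AC lies within Schema2.
ADE → B: restricted closure across fragments reaches B.
C → D lies within Schema2.
B → D lies within Schema1.
AD → E lies within Schema2.
Every dependency is enforceable on the fragments, so the decomposition is dependency-preserving.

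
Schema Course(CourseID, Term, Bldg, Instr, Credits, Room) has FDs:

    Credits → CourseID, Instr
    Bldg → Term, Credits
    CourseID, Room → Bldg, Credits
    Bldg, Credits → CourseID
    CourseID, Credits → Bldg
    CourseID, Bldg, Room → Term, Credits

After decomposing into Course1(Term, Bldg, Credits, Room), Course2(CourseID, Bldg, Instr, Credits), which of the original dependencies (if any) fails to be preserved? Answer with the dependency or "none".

Check CourseID, Room → Bldg, Credits: no single fragment contains all of {CourseID, Bldg, Credits, Room}, and the restricted closure of {CourseID, Room} across the fragments never reaches {Bldg, Credits}.
Credits → CourseID, Instr is preserved.
Bldg → Term, Credits is preserved.
Bldg, Credits → CourseID is preserved.
CourseID, Credits → Bldg is preserved.
CourseID, Bldg, Room → Term, Credits is preserved.

CourseID, Room → Bldg, Credits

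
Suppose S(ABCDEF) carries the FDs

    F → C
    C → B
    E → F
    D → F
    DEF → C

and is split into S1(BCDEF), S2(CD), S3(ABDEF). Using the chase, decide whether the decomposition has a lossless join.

Yes

Chase test. Columns are ABCDEF; row i has aⱼ where attribute j ∈ Si, else bᵢⱼ.
Initial tableau (one row per fragment):
  row 1: b11 a2 a3 a4 a5 a6
  row 2: b21 b22 a3 a4 b25 b26
  row 3: a1 a2 b33 a4 a5 a6
Rows 1 and 3 agree on F; apply F→C and equate their C entries.
Rows 1 and 2 agree on C; apply C→B and equate their B entries.
Rows 1 and 2 agree on D; apply D→F and equate their F entries.
Row 3 is now all distinguished symbols — the join is lossless.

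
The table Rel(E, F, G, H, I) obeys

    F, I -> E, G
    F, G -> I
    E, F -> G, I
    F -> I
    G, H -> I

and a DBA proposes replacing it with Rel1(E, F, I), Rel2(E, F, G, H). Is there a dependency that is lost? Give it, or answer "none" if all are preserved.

G, H -> I

Check G, H → I: no single fragment contains all of {G, H, I}, and the restricted closure of {G, H} across the fragments never reaches {I}.
F, I → E, G is preserved.
F, G → I is preserved.
E, F → G, I is preserved.
F → I is preserved.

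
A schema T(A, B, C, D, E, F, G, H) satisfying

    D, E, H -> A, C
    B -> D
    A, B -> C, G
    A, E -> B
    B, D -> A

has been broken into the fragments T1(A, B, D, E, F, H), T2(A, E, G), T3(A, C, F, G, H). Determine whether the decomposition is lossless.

No

Chase test. Columns are A, B, C, D, E, F, G, H; row i has aⱼ where attribute j ∈ Ti, else bᵢⱼ.
Initial tableau (one row per fragment):
  row 1: a1 a2 b13 a4 a5 a6 b17 a8
  row 2: a1 b22 b23 b24 a5 b26 a7 b28
  row 3: a1 b32 a3 b34 b35 a6 a7 a8
Rows 1 and 2 agree on A, E; apply A, E→B and equate their B entries.
Rows 1 and 2 agree on B; apply B→D and equate their D entries.
Rows 1 and 2 agree on A, B; apply A, B→C, G and equate their C, G entries.
No row becomes fully distinguished — the join is lossy.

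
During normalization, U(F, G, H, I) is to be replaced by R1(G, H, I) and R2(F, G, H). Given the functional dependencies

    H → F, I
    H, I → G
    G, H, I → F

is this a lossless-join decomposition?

Yes

Common attributes: R1 ∩ R2 = {G, H}.
Closure of {G, H}: H → F, I applies, adding F, I. So (G, H)⁺ = {F, G, H, I}.
This closure contains every attribute of R1, so R1 ∩ R2 → R1. The join is lossless.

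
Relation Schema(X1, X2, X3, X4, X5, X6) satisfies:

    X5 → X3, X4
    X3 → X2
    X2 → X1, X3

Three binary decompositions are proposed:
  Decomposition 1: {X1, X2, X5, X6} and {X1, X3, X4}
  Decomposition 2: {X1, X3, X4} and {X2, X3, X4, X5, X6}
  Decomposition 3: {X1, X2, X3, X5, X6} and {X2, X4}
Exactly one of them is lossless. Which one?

Decomposition 1: common = {X1}, closure = {X1} → lossy.
Decomposition 2: common = {X3, X4}, closure = {X1, X2, X3, X4} → lossless.
Decomposition 3: common = {X2}, closure = {X1, X2, X3} → lossy.

Decomposition 2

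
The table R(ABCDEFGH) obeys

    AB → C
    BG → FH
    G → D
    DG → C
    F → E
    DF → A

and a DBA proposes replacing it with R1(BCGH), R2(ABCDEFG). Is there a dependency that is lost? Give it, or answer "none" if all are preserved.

none

AB → C lies within R2.
BG → FH: restricted closure across fragments reaches FH.
G → D lies within R2.
DG → C lies within R2.
F → E lies within R2.
DF → A lies within R2.
Every dependency is enforceable on the fragments, so the decomposition is dependency-preserving.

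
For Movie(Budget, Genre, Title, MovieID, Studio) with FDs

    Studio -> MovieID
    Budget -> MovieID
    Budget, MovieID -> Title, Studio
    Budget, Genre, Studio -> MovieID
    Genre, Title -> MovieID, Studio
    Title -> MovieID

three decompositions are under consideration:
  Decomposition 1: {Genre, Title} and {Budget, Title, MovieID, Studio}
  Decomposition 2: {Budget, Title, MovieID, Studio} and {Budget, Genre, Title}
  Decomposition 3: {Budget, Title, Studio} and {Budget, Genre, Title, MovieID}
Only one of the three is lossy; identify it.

Decomposition 1: common = {Title}, closure = {Title, MovieID} → lossy.
Decomposition 2: common = {Budget, Title}, closure = {Budget, Title, MovieID, Studio} → lossless.
Decomposition 3: common = {Budget, Title}, closure = {Budget, Title, MovieID, Studio} → lossless.

Decomposition 1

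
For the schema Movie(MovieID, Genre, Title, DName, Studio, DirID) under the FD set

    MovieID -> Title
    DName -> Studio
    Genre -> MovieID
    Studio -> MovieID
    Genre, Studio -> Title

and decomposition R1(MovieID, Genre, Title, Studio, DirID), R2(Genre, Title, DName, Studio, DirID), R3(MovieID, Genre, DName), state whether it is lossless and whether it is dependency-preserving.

lossless and dependency-preserving

Lossless test (chase): Rows 1 and 3 agree on MovieID; apply MovieID→Title and equate their Title entries. Rows 2 and 3 agree on DName; apply DName→Studio and equate their Studio entries. Rows 1 and 2 agree on Genre; apply Genre→MovieID and equate their MovieID entries. Row 2 is now all distinguished symbols — the join is lossless.
Dependency preservation: every FD's attributes lie within a single fragment, so each can be enforced locally — preserved.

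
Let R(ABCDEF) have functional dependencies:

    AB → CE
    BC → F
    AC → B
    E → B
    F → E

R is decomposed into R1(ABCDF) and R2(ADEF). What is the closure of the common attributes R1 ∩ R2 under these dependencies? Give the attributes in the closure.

R1 ∩ R2 = {ADF}.
F → E applies, adding E
E → B applies, adding B
AB → CE applies, adding C
Closure: {ABCDEF}.

ABCDEF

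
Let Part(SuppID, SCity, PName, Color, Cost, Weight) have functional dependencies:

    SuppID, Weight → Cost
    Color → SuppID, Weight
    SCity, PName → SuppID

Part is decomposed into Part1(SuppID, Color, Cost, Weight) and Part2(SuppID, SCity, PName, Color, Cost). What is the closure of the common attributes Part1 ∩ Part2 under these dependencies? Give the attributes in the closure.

Part1 ∩ Part2 = {SuppID, Color, Cost}.
Color → SuppID, Weight applies, adding Weight
Closure: {SuppID, Color, Cost, Weight}.

SuppID, Color, Cost, Weight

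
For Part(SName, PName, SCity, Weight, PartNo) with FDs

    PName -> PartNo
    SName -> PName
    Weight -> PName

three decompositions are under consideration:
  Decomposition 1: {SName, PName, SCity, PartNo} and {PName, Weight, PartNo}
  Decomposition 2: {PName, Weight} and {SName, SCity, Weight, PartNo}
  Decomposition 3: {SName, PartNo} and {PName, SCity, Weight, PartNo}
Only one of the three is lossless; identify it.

Decomposition 1: common = {PName, PartNo}, closure = {PName, PartNo} → lossy.
Decomposition 2: common = {Weight}, closure = {PName, Weight, PartNo} → lossless.
Decomposition 3: common = {PartNo}, closure = {PartNo} → lossy.

Decomposition 2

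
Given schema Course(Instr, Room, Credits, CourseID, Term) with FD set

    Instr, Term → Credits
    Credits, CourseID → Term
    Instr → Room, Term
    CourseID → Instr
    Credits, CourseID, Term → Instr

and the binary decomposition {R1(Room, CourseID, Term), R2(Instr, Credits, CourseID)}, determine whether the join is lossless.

Common attributes: R1 ∩ R2 = {CourseID}.
Closure of {CourseID}: CourseID → Instr applies, adding Instr; Instr → Room, Term applies, adding Room, Term; Instr, Term → Credits applies, adding Credits. So (CourseID)⁺ = {Instr, Room, Credits, CourseID, Term}.
This closure contains every attribute of R1, so R1 ∩ R2 → R1. The join is lossless.

Yes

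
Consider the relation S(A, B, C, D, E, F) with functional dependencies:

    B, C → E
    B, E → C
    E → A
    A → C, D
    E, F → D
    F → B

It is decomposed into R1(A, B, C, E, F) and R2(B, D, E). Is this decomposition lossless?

Yes

Common attributes: R1 ∩ R2 = {B, E}.
Closure of {B, E}: B, E → C applies, adding C; E → A applies, adding A; A → C, D applies, adding D. So (B, E)⁺ = {A, B, C, D, E}.
This closure contains every attribute of R2, so R1 ∩ R2 → R2. The join is lossless.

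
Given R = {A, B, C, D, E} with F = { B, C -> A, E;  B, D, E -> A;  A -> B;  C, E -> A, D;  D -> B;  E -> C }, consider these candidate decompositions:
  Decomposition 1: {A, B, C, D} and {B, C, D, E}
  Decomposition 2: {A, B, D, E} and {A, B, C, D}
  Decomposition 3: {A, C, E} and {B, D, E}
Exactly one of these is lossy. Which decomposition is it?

Decomposition 2

Decomposition 1: common = {B, C, D}, closure = {A, B, C, D, E} → lossless.
Decomposition 2: common = {A, B, D}, closure = {A, B, D} → lossy.
Decomposition 3: common = {E}, closure = {A, B, C, D, E} → lossless.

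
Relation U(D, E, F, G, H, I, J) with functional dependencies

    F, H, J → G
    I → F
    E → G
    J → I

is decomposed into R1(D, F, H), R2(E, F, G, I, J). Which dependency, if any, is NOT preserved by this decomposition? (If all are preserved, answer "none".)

F, H, J → G

Check F, H, J → G: no single fragment contains all of {F, G, H, J}, and the restricted closure of {F, H, J} across the fragments never reaches {G}.
I → F is preserved.
E → G is preserved.
J → I is preserved.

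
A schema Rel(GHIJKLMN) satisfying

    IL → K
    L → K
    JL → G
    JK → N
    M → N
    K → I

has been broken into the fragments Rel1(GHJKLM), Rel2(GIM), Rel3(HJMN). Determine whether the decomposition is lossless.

No

Chase test. Columns are GHIJKLMN; row i has aⱼ where attribute j ∈ Reli, else bᵢⱼ.
Initial tableau (one row per fragment):
  row 1: a1 a2 b13 a4 a5 a6 a7 b18
  row 2: a1 b22 a3 b24 b25 b26 a7 b28
  row 3: b31 a2 b33 a4 b35 b36 a7 a8
Rows 1 and 2 agree on M; apply M→N and equate their N entries.
Rows 1 and 3 agree on M; apply M→N and equate their N entries.
No row becomes fully distinguished — the join is lossy.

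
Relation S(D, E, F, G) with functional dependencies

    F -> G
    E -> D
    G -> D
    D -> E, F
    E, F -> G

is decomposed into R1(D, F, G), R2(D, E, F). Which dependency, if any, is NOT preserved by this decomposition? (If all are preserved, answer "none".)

none

F → G lies within R1.
E → D lies within R2.
G → D lies within R1.
D → E, F lies within R2.
E, F → G: restricted closure across fragments reaches G.
Every dependency is enforceable on the fragments, so the decomposition is dependency-preserving.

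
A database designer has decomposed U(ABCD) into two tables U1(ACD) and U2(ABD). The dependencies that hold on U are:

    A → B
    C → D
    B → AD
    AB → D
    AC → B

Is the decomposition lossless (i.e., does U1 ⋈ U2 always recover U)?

Yes

Common attributes: U1 ∩ U2 = {AD}.
Closure of {AD}: A → B applies, adding B. So (AD)⁺ = {ABD}.
This closure contains every attribute of U2, so U1 ∩ U2 → U2. The join is lossless.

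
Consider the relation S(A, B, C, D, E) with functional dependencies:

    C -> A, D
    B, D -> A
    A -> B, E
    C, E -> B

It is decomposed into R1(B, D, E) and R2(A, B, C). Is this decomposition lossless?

Common attributes: R1 ∩ R2 = {B}.
No dependency enlarges {B}, so (B)⁺ = {B}.
The closure contains neither all of R1 = {B, D, E} nor all of R2 = {A, B, C}, so the common attributes are not a superkey of either fragment. The join is lossy.

No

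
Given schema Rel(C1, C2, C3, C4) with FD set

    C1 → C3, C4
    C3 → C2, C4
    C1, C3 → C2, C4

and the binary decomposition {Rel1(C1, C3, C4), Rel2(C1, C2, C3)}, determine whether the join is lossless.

Yes

Common attributes: Rel1 ∩ Rel2 = {C1, C3}.
Closure of {C1, C3}: C1 → C3, C4 applies, adding C4; C3 → C2, C4 applies, adding C2. So (C1, C3)⁺ = {C1, C2, C3, C4}.
This closure contains every attribute of Rel1, so Rel1 ∩ Rel2 → Rel1. The join is lossless.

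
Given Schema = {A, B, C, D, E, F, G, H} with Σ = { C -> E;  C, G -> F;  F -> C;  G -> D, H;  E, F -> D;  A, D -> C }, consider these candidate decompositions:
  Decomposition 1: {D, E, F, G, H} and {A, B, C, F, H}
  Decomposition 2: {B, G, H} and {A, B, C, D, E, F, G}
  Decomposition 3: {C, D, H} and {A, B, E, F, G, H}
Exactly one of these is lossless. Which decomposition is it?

Decomposition 1: common = {F, H}, closure = {C, D, E, F, H} → lossy.
Decomposition 2: common = {B, G}, closure = {B, D, G, H} → lossless.
Decomposition 3: common = {H}, closure = {H} → lossy.

Decomposition 2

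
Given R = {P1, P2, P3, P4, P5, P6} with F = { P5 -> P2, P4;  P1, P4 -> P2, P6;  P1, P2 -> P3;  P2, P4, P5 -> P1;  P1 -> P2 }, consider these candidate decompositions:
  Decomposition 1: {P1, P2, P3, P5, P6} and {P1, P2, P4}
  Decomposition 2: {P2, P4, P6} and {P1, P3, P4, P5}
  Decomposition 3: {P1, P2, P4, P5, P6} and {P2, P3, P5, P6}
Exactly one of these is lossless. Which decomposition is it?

Decomposition 3

Decomposition 1: common = {P1, P2}, closure = {P1, P2, P3} → lossy.
Decomposition 2: common = {P4}, closure = {P4} → lossy.
Decomposition 3: common = {P2, P5, P6}, closure = {P1, P2, P3, P4, P5, P6} → lossless.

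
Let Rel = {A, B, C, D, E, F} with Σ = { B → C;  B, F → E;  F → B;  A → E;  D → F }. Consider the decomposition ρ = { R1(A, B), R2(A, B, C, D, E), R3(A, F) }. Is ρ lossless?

Chase test. Columns are A, B, C, D, E, F; row i has aⱼ where attribute j ∈ Ri, else bᵢⱼ.
Initial tableau (one row per fragment):
  row 1: a1 a2 b13 b14 b15 b16
  row 2: a1 a2 a3 a4 a5 b26
  row 3: a1 b32 b33 b34 b35 a6
Rows 1 and 2 agree on B; apply B→C and equate their C entries.
Rows 1 and 2 agree on A; apply A→E and equate their E entries.
Rows 1 and 3 agree on A; apply A→E and equate their E entries.
No row becomes fully distinguished — the join is lossy.

No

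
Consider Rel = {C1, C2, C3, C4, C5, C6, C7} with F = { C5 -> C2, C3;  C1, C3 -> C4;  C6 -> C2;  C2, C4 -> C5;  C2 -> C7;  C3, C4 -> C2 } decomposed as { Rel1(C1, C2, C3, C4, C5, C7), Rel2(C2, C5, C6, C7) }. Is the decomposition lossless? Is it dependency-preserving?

Lossless test: (C2, C5, C7)⁺ = {C2, C3, C5, C7}, which is a superkey of neither fragment — lossy.
Dependency preservation: every FD's attributes lie within a single fragment, so each can be enforced locally — preserved.

lossy but dependency-preserving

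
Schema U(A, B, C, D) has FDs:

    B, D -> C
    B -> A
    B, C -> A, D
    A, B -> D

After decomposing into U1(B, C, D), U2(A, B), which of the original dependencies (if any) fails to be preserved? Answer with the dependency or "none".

B, D → C lies within U1.
B → A lies within U2.
B, C → A, D: restricted closure across fragments reaches A, D.
A, B → D: restricted closure across fragments reaches D.
Every dependency is enforceable on the fragments, so the decomposition is dependency-preserving.

none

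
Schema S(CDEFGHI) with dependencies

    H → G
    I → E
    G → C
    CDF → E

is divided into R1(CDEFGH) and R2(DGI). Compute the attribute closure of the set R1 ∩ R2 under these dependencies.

R1 ∩ R2 = {DG}.
G → C applies, adding C
Closure: {CDG}.

CDG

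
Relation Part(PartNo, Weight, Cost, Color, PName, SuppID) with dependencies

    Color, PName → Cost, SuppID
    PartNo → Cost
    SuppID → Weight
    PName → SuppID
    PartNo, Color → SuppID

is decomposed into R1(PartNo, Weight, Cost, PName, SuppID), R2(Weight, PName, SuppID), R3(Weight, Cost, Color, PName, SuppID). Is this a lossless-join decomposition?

No

Chase test. Columns are PartNo, Weight, Cost, Color, PName, SuppID; row i has aⱼ where attribute j ∈ Ri, else bᵢⱼ.
Initial tableau (one row per fragment):
  row 1: a1 a2 a3 b14 a5 a6
  row 2: b21 a2 b23 b24 a5 a6
  row 3: b31 a2 a3 a4 a5 a6
No row becomes fully distinguished — the join is lossy.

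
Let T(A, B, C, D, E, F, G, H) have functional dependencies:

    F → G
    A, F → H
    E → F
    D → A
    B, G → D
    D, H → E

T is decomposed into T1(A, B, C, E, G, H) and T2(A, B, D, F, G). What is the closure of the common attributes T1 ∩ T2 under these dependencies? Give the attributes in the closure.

T1 ∩ T2 = {A, B, G}.
B, G → D applies, adding D
Closure: {A, B, D, G}.

A, B, D, G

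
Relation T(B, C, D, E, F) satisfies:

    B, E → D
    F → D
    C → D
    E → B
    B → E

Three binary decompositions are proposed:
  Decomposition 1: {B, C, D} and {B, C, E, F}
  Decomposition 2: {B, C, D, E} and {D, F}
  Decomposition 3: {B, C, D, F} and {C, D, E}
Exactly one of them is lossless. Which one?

Decomposition 1: common = {B, C}, closure = {B, C, D, E} → lossless.
Decomposition 2: common = {D}, closure = {D} → lossy.
Decomposition 3: common = {C, D}, closure = {C, D} → lossy.

Decomposition 1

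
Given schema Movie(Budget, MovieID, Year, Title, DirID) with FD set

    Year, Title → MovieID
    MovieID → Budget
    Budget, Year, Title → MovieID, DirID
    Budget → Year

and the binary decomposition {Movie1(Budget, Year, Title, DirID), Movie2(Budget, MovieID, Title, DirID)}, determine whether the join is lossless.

Yes

Common attributes: Movie1 ∩ Movie2 = {Budget, Title, DirID}.
Closure of {Budget, Title, DirID}: Budget → Year applies, adding Year; Year, Title → MovieID applies, adding MovieID. So (Budget, Title, DirID)⁺ = {Budget, MovieID, Year, Title, DirID}.
This closure contains every attribute of Movie1, so Movie1 ∩ Movie2 → Movie1. The join is lossless.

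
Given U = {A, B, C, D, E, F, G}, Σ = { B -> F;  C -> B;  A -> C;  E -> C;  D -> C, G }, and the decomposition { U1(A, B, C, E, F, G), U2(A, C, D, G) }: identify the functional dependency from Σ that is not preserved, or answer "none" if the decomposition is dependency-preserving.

B → F lies within U1.
C → B lies within U1.
A → C lies within U1.
E → C lies within U1.
D → C, G lies within U2.
Every dependency is enforceable on the fragments, so the decomposition is dependency-preserving.

none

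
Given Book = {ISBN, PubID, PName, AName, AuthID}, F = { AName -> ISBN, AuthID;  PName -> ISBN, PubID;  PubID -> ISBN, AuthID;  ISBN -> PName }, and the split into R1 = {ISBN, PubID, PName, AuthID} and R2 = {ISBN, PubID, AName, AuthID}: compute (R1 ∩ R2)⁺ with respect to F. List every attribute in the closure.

R1 ∩ R2 = {ISBN, PubID, AuthID}.
ISBN → PName applies, adding PName
Closure: {ISBN, PubID, PName, AuthID}.

ISBN, PubID, PName, AuthID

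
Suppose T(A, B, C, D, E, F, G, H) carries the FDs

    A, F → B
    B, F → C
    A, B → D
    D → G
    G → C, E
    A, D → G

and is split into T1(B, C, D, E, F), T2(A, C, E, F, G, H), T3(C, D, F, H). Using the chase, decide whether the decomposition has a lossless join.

No

Chase test. Columns are A, B, C, D, E, F, G, H; row i has aⱼ where attribute j ∈ Ti, else bᵢⱼ.
Initial tableau (one row per fragment):
  row 1: b11 a2 a3 a4 a5 a6 b17 b18
  row 2: a1 b22 a3 b24 a5 a6 a7 a8
  row 3: b31 b32 a3 a4 b35 a6 b37 a8
Rows 1 and 3 agree on D; apply D→G and equate their G entries.
Rows 1 and 3 agree on G; apply G→C, E and equate their C, E entries.
No row becomes fully distinguished — the join is lossy.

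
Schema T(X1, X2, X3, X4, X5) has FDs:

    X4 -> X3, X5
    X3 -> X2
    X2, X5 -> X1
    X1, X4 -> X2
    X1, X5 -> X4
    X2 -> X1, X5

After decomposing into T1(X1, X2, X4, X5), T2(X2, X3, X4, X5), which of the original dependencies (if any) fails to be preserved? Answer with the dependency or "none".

X4 → X3, X5 lies within T2.
X3 → X2 lies within T2.
X2, X5 → X1 lies within T1.
X1, X4 → X2 lies within T1.
X1, X5 → X4 lies within T1.
X2 → X1, X5 lies within T1.
Every dependency is enforceable on the fragments, so the decomposition is dependency-preserving.

none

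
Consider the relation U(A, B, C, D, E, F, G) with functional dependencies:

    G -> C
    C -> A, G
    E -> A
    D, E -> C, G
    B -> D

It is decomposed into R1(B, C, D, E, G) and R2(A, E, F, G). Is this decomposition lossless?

No

Common attributes: R1 ∩ R2 = {E, G}.
Closure of {E, G}: G → C applies, adding C; C → A, G applies, adding A. So (E, G)⁺ = {A, C, E, G}.
The closure contains neither all of R1 = {B, C, D, E, G} nor all of R2 = {A, E, F, G}, so the common attributes are not a superkey of either fragment. The join is lossy.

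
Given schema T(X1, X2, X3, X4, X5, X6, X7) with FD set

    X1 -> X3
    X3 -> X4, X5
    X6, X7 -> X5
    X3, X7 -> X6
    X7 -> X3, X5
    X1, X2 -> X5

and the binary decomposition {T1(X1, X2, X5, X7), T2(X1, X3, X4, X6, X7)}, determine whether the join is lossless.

Common attributes: T1 ∩ T2 = {X1, X7}.
Closure of {X1, X7}: X1 → X3 applies, adding X3; X3 → X4, X5 applies, adding X4, X5; X3, X7 → X6 applies, adding X6. So (X1, X7)⁺ = {X1, X3, X4, X5, X6, X7}.
This closure contains every attribute of T2, so T1 ∩ T2 → T2. The join is lossless.

Yes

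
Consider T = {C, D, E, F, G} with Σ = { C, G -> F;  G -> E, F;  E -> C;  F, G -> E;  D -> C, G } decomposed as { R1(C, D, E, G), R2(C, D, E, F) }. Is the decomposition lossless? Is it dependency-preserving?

Lossless test: (C, D, E)⁺ = {C, D, E, F, G}, which contains all of one fragment — lossless.
Dependency preservation: the restricted closure of {C, G} across the fragments never reaches {F}, so C, G → F cannot be enforced without a join — not preserved.

lossless but not dependency-preserving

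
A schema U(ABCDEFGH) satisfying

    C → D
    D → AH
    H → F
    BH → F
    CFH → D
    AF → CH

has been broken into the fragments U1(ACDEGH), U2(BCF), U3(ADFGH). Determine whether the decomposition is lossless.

No

Chase test. Columns are ABCDEFGH; row i has aⱼ where attribute j ∈ Ui, else bᵢⱼ.
Initial tableau (one row per fragment):
  row 1: a1 b12 a3 a4 a5 b16 a7 a8
  row 2: b21 a2 a3 b24 b25 a6 b27 b28
  row 3: a1 b32 b33 a4 b35 a6 a7 a8
Rows 1 and 2 agree on C; apply C→D and equate their D entries.
Rows 1 and 2 agree on D; apply D→AH and equate their AH entries.
Rows 1 and 2 agree on H; apply H→F and equate their F entries.
Rows 1 and 3 agree on AF; apply AF→CH and equate their CH entries.
No row becomes fully distinguished — the join is lossy.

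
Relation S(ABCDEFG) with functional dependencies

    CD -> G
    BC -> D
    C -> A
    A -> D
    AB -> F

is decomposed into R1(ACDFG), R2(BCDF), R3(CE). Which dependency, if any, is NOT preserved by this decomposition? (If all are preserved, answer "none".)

AB -> F

Check AB → F: no single fragment contains all of {ABF}, and the restricted closure of {AB} across the fragments never reaches {F}.
CD → G is preserved.
BC → D is preserved.
C → A is preserved.
A → D is preserved.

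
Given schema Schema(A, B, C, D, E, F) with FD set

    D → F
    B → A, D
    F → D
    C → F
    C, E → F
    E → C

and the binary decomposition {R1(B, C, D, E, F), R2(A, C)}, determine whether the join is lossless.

Common attributes: R1 ∩ R2 = {C}.
Closure of {C}: C → F applies, adding F; F → D applies, adding D. So (C)⁺ = {C, D, F}.
The closure contains neither all of R1 = {B, C, D, E, F} nor all of R2 = {A, C}, so the common attributes are not a superkey of either fragment. The join is lossy.

No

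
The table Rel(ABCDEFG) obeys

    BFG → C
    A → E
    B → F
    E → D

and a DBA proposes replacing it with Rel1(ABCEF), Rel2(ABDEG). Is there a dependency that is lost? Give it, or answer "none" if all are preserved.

BFG → C

Check BFG → C: no single fragment contains all of {BCFG}, and the restricted closure of {BFG} across the fragments never reaches {C}.
A → E is preserved.
B → F is preserved.
E → D is preserved.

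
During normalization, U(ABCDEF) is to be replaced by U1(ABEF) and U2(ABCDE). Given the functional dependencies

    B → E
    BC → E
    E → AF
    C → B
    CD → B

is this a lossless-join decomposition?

Yes

Common attributes: U1 ∩ U2 = {ABE}.
Closure of {ABE}: E → AF applies, adding F. So (ABE)⁺ = {ABEF}.
This closure contains every attribute of U1, so U1 ∩ U2 → U1. The join is lossless.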